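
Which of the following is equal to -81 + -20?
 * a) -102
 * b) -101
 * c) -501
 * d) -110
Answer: b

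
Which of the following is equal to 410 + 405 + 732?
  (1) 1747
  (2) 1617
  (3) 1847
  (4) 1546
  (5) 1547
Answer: 5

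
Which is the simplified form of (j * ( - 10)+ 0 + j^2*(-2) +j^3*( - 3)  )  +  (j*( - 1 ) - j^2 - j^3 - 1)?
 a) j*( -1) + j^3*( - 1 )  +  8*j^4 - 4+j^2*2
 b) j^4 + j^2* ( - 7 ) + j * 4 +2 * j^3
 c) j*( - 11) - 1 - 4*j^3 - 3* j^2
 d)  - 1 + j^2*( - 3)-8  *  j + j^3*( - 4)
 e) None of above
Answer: c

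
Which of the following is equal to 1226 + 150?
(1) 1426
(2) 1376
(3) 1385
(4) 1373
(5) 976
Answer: 2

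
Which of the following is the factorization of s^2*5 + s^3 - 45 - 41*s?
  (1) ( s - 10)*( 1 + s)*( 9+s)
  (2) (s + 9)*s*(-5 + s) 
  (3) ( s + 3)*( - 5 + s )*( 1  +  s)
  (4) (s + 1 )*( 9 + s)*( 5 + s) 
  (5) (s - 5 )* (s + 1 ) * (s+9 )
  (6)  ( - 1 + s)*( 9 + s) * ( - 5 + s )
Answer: 5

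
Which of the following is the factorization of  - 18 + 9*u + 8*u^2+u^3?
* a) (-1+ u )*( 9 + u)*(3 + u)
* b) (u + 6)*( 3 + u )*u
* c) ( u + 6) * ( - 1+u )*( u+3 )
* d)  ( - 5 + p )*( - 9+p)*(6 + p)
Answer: c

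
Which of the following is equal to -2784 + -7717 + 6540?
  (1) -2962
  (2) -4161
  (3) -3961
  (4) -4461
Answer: 3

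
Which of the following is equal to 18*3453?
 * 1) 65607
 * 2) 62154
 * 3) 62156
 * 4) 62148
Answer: 2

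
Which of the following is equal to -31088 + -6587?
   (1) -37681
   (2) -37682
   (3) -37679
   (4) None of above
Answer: 4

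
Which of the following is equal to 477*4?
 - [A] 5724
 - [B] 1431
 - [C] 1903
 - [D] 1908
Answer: D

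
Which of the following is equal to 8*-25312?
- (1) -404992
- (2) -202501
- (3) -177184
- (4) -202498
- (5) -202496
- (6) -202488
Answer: 5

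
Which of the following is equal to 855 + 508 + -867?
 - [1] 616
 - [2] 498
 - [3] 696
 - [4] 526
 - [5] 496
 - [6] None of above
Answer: 5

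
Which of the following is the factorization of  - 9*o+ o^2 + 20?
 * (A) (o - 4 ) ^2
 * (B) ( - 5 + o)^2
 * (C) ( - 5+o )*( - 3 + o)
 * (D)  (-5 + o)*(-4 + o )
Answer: D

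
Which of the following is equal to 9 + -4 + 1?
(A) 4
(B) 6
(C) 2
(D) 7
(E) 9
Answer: B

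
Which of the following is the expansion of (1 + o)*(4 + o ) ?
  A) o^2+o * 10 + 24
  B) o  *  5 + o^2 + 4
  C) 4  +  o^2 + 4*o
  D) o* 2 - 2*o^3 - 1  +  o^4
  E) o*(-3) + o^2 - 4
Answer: B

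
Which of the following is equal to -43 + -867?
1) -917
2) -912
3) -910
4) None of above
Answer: 3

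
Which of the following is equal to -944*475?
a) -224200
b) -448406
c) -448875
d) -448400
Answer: d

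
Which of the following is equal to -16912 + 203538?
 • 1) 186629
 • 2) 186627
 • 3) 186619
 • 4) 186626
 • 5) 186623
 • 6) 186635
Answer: 4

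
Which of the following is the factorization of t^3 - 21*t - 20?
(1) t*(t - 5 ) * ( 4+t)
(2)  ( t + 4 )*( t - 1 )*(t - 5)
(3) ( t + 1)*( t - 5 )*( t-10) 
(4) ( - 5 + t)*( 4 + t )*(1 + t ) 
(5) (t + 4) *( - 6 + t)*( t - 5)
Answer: 4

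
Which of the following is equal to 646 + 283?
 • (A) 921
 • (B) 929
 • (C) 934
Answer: B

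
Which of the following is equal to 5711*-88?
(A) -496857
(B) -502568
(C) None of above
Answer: B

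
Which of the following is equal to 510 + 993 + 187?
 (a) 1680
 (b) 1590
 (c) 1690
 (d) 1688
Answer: c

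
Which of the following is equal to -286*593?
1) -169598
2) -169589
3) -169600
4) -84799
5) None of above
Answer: 1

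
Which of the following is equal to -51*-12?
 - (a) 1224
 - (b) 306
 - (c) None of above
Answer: c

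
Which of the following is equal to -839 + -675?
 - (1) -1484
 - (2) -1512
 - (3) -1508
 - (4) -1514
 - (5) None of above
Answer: 4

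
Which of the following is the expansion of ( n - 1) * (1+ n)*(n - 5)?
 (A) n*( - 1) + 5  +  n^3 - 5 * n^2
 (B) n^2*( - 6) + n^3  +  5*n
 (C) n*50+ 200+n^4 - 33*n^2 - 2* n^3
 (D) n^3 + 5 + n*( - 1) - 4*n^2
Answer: A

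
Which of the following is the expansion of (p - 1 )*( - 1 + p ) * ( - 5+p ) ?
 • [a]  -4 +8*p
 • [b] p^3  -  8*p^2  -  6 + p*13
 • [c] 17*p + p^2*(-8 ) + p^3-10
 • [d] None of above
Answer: d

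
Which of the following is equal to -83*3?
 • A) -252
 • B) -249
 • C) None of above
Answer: B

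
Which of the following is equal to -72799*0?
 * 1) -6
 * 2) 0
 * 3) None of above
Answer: 2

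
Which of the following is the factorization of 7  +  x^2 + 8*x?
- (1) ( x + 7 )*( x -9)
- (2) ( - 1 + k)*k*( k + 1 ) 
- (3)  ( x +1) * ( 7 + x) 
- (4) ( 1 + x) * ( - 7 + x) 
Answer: 3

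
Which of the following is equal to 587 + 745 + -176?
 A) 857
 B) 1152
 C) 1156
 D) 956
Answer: C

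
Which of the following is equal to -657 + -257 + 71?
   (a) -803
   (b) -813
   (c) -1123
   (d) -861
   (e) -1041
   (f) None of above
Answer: f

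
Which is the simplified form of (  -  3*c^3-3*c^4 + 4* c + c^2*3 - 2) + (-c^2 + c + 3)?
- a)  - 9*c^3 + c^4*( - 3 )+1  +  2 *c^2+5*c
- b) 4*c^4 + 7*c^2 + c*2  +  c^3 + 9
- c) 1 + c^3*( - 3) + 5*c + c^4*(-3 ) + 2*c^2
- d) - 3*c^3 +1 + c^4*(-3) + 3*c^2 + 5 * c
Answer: c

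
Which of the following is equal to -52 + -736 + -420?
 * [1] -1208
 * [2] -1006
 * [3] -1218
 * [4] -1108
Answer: 1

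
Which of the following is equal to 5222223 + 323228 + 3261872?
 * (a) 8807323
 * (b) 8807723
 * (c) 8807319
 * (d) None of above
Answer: a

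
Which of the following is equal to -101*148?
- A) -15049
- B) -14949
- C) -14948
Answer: C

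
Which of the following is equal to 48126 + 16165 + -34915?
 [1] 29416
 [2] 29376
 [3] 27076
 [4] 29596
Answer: 2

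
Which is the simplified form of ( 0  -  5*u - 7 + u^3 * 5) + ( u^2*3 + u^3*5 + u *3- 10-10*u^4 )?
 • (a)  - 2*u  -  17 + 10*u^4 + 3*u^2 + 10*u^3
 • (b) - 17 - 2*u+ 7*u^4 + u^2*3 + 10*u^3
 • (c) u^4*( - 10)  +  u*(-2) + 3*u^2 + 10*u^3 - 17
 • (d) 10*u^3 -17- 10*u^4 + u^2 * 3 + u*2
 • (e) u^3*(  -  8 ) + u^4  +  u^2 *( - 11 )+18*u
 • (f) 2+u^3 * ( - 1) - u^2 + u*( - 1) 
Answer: c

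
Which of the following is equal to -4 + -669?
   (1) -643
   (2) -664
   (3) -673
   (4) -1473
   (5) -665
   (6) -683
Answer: 3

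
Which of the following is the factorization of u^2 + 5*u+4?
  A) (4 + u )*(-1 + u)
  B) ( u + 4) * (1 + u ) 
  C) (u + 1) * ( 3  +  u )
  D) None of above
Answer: B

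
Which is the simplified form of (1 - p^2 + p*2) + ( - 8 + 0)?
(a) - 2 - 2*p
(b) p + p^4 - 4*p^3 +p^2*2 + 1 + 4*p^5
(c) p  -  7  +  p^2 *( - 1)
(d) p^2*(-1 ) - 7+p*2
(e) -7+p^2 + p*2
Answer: d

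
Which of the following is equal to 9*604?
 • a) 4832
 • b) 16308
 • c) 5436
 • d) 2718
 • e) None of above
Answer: c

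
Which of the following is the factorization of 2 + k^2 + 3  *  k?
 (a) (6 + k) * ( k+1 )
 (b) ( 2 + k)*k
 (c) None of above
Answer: c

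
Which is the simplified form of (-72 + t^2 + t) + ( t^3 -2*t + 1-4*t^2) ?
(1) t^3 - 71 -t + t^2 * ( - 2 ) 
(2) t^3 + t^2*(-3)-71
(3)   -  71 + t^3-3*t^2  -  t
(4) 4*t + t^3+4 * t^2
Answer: 3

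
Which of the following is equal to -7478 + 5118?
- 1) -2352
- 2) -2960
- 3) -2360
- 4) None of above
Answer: 3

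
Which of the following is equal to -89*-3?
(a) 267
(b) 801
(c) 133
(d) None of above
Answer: a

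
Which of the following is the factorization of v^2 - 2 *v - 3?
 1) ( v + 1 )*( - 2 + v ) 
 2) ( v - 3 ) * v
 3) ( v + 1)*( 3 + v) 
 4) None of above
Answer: 4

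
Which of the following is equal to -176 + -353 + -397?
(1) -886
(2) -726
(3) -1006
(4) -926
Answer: 4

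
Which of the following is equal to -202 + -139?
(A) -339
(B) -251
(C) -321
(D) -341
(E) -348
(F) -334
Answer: D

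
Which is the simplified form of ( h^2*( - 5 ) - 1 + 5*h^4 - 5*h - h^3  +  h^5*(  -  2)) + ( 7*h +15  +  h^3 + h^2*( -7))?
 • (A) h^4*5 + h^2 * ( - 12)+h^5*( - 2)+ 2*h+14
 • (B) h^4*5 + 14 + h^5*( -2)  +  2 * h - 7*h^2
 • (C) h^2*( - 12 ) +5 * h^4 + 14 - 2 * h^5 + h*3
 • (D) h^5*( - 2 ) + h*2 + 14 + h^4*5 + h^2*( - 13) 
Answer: A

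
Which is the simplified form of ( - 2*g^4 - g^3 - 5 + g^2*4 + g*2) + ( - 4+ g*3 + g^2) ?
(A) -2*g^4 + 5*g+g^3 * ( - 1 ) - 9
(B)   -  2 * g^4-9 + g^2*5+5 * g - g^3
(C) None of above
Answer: B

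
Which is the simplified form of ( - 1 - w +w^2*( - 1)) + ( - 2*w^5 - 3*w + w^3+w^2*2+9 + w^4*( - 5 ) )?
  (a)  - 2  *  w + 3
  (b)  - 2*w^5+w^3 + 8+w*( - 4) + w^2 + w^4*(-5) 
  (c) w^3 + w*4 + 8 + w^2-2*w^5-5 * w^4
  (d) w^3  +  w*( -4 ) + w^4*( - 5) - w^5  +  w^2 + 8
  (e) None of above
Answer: b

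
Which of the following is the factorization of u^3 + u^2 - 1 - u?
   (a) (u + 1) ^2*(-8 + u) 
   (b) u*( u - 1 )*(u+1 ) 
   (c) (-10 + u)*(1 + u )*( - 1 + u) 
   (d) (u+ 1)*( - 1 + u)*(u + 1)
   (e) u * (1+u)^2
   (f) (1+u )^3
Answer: d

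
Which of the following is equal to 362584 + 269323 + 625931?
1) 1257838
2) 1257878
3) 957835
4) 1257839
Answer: 1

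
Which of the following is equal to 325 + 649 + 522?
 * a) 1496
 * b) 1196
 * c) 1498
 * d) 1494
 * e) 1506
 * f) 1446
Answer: a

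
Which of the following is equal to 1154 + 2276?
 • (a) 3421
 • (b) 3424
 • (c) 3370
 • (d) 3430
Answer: d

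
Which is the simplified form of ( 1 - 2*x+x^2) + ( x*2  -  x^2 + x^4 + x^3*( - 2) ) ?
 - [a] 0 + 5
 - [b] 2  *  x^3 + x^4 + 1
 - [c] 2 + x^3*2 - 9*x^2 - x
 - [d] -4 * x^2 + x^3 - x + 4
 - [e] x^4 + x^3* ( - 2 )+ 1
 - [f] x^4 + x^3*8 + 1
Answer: e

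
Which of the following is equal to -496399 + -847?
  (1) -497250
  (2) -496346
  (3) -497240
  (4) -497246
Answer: 4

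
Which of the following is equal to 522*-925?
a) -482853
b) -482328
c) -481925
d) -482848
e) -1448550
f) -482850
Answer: f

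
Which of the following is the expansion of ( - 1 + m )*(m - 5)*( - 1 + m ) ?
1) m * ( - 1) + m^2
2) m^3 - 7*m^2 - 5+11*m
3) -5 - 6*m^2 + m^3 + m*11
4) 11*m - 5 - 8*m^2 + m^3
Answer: 2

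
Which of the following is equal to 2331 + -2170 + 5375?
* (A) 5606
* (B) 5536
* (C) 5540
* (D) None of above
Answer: B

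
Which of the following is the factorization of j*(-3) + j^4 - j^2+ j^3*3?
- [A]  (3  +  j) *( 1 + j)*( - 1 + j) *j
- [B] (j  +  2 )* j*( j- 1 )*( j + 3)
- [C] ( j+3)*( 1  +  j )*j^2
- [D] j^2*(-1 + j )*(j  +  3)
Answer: A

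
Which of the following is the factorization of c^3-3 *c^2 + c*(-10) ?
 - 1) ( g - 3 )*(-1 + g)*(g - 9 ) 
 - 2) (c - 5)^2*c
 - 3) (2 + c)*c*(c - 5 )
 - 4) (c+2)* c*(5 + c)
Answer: 3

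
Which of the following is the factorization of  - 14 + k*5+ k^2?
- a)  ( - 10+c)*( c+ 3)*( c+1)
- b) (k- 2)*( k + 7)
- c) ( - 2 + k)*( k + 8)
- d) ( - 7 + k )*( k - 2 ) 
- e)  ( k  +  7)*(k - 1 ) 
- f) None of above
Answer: b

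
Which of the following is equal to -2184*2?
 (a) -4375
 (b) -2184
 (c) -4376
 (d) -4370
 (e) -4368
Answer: e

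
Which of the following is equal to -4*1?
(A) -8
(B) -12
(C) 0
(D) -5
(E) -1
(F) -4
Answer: F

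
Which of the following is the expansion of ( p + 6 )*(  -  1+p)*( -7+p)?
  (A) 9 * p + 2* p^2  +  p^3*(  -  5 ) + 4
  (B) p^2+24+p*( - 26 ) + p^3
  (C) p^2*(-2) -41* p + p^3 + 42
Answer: C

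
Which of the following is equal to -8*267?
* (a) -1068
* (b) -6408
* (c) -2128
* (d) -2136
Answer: d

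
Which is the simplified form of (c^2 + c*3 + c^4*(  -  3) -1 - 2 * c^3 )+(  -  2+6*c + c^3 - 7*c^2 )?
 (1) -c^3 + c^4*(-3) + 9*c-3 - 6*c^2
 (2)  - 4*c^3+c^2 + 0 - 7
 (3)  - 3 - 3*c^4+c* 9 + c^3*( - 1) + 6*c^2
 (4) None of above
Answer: 1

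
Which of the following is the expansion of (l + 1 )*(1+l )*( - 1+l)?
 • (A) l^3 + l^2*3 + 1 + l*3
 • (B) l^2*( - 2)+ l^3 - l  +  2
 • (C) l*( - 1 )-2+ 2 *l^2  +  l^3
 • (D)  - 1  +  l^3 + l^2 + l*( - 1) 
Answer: D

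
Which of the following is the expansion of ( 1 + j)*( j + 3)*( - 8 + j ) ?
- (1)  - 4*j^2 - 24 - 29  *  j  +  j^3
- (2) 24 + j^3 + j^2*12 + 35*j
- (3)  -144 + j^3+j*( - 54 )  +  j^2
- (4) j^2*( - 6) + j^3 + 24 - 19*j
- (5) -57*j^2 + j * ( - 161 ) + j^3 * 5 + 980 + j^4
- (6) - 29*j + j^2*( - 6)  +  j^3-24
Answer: 1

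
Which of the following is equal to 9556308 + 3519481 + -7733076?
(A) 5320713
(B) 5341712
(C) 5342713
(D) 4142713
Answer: C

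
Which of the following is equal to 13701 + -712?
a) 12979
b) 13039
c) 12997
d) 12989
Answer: d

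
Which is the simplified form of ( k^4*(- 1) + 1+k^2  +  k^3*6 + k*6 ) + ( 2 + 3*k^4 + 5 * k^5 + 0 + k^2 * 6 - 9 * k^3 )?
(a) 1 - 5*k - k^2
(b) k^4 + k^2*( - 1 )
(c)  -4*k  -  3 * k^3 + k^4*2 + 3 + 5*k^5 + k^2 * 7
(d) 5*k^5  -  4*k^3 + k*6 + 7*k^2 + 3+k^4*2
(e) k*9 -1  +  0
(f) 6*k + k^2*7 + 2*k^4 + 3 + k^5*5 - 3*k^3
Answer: f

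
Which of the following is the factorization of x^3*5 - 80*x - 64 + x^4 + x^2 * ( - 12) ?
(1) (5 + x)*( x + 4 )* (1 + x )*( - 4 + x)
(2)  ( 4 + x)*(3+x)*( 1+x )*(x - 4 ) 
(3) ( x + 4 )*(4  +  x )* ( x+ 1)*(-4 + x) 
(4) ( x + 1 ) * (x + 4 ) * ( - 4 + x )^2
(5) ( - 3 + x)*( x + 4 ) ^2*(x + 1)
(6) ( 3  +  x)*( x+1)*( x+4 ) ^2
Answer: 3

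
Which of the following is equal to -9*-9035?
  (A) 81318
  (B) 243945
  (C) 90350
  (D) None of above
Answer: D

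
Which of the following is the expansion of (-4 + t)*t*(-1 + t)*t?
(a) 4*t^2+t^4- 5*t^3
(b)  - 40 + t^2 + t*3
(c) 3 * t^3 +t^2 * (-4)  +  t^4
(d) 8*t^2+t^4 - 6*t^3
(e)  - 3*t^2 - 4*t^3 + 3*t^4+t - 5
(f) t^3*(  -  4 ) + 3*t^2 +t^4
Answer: a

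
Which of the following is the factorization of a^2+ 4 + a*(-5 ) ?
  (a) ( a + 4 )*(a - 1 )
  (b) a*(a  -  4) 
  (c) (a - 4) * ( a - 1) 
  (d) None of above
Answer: c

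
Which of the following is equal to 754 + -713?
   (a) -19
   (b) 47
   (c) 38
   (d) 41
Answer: d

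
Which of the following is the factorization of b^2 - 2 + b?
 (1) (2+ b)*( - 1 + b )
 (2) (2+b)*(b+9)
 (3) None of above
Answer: 1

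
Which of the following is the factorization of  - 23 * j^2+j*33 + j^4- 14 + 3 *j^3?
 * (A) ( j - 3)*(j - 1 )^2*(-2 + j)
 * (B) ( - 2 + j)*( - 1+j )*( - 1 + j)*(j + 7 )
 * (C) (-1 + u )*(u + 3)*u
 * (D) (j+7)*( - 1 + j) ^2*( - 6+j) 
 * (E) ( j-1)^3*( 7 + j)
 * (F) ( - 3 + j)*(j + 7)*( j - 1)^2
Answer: B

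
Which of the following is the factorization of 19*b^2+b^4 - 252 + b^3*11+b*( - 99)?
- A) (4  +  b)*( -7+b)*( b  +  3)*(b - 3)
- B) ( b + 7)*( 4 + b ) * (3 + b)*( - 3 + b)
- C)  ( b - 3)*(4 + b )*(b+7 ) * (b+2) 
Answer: B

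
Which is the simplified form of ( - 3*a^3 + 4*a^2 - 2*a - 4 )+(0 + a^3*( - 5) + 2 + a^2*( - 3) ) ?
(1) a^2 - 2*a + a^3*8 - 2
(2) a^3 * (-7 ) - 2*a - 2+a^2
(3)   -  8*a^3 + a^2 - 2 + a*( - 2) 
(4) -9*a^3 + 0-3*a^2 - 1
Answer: 3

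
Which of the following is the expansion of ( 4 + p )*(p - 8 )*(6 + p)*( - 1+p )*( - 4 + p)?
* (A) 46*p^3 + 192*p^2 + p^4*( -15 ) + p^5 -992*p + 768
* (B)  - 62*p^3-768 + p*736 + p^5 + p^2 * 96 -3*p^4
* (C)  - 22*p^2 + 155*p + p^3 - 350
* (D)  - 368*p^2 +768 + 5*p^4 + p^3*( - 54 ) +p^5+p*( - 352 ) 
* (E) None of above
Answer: B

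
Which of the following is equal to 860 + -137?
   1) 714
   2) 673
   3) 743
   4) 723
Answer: 4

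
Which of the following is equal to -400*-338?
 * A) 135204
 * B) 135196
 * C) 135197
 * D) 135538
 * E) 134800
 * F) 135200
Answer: F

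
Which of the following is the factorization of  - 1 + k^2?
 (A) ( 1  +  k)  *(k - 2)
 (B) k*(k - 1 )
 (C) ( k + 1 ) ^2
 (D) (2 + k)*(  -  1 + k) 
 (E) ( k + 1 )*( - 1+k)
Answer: E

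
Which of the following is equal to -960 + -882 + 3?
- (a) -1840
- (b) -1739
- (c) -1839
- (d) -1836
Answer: c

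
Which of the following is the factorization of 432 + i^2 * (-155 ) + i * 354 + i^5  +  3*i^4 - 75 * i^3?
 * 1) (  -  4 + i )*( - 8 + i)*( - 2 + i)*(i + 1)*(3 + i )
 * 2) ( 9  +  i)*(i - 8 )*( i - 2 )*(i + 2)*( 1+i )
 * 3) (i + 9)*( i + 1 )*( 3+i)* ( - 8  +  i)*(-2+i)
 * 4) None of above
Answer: 3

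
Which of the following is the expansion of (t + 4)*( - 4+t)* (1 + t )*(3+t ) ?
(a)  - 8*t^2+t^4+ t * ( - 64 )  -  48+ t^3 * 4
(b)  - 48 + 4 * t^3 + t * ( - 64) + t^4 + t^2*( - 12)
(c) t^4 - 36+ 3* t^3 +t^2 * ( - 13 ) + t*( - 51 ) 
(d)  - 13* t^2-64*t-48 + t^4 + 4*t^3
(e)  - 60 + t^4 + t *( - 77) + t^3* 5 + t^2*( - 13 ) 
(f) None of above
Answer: d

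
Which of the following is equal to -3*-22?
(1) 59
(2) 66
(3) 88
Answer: 2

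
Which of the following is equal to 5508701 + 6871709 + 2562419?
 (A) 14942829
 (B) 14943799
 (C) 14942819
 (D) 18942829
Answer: A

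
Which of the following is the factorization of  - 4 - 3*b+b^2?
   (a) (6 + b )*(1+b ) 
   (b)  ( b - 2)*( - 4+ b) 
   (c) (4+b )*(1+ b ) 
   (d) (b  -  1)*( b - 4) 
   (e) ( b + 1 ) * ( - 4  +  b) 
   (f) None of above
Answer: e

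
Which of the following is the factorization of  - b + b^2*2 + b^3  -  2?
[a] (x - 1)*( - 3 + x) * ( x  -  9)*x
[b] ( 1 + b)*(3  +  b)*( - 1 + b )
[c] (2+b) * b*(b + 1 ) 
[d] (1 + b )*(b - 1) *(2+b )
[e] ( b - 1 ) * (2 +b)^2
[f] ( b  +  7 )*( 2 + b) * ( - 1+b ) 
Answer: d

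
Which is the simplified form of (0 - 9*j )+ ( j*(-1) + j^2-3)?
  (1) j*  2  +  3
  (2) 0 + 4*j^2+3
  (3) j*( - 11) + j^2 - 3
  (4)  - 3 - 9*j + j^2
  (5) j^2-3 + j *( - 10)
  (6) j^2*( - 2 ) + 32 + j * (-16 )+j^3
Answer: 5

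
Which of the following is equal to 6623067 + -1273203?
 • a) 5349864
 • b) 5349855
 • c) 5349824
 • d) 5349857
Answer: a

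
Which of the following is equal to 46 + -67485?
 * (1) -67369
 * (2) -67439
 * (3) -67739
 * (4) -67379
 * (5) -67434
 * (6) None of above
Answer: 2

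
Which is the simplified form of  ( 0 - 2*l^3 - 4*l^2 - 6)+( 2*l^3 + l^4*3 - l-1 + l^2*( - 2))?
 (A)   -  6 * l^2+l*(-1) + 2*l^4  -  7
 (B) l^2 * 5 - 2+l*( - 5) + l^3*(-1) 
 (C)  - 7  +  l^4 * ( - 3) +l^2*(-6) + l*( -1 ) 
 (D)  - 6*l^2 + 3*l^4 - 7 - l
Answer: D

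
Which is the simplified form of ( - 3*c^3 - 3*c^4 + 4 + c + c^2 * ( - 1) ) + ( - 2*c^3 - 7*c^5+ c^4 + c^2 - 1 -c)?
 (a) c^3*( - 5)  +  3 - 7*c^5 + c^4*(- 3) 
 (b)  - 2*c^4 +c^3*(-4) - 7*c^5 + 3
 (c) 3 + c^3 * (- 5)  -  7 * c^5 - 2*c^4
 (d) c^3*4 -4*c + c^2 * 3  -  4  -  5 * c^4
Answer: c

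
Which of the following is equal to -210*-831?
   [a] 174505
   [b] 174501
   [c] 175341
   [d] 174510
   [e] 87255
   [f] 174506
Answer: d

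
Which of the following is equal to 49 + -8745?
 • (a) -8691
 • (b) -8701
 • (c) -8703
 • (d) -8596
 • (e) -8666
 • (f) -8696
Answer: f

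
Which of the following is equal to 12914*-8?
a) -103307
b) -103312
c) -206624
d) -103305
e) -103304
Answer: b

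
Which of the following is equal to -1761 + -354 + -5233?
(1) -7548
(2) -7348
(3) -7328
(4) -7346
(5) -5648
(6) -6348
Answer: 2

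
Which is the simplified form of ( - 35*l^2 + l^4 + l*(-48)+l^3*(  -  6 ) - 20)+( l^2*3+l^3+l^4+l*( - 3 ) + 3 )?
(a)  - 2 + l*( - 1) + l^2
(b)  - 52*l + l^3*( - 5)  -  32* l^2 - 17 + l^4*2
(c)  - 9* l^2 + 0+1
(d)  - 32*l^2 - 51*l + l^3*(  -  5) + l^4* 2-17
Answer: d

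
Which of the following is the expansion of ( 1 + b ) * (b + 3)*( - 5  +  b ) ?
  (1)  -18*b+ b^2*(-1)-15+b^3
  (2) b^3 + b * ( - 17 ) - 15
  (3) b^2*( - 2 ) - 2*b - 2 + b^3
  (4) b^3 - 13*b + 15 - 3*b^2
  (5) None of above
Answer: 5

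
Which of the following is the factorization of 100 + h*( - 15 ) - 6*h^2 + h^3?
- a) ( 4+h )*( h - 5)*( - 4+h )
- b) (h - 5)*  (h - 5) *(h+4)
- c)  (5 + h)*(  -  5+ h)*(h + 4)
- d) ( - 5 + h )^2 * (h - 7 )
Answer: b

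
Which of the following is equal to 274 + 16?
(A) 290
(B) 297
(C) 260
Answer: A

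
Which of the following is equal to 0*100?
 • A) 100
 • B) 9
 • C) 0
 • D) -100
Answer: C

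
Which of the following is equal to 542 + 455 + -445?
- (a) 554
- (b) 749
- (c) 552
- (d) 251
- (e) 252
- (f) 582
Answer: c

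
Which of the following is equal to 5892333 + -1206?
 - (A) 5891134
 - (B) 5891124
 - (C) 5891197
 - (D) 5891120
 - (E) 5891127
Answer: E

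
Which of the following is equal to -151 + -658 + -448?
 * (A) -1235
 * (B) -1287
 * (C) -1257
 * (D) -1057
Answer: C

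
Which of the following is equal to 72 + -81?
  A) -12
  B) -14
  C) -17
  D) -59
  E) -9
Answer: E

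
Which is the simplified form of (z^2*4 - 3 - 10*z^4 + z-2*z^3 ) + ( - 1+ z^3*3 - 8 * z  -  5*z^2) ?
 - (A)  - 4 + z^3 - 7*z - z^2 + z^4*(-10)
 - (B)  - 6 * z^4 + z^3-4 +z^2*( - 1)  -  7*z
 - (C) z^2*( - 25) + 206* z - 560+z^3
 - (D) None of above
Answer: A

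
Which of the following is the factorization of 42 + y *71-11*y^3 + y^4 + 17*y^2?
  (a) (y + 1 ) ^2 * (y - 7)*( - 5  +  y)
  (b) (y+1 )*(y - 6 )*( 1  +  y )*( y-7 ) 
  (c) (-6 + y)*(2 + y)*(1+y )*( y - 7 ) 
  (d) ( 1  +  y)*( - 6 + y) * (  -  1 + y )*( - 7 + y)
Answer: b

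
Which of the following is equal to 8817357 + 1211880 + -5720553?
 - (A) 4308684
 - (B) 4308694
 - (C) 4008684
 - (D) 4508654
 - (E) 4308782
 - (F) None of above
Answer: A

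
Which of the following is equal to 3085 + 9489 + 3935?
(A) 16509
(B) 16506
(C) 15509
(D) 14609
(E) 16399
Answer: A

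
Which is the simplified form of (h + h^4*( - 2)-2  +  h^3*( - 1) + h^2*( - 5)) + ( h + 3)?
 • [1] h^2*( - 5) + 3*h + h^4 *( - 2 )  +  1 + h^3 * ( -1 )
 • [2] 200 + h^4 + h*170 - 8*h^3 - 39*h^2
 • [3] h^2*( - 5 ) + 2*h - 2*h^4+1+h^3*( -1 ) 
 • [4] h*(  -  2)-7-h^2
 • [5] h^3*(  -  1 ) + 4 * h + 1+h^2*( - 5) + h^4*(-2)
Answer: 3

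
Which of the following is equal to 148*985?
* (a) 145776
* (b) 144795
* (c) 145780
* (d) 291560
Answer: c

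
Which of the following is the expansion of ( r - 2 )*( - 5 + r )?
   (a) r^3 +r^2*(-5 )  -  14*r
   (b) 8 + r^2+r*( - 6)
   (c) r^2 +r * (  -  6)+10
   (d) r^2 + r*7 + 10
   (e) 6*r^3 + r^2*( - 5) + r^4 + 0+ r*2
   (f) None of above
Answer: f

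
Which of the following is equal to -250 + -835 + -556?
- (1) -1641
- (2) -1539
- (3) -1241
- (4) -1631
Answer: 1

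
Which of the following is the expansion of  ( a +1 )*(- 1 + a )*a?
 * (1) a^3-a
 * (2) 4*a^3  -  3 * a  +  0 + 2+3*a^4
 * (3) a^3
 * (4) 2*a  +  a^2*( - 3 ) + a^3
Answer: 1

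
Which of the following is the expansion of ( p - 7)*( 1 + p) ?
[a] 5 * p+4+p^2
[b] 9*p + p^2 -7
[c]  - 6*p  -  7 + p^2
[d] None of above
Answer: c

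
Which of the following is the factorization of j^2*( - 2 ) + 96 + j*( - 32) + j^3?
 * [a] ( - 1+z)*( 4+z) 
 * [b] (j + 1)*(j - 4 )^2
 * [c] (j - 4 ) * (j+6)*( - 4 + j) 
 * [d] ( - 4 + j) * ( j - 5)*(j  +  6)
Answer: c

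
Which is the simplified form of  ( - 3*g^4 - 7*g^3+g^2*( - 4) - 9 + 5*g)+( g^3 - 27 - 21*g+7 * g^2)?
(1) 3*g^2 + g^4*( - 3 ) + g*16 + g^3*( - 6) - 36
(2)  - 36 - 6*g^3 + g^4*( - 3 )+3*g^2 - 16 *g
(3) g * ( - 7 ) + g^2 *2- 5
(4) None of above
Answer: 2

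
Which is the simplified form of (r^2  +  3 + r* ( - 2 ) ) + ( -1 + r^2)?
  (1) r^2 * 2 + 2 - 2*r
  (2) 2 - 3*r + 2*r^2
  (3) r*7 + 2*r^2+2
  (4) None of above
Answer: 1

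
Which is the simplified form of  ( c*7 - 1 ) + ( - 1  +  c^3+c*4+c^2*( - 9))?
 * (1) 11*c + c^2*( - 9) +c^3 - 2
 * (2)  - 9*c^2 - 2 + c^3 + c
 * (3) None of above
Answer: 1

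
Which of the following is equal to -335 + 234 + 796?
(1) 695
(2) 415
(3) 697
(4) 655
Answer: 1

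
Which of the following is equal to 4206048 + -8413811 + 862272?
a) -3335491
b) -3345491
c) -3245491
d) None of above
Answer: b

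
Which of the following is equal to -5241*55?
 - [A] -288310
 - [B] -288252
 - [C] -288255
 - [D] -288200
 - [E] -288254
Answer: C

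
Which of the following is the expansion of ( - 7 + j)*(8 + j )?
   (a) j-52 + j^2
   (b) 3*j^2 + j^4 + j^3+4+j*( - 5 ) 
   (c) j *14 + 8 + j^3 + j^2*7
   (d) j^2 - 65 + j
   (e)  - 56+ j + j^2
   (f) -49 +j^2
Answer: e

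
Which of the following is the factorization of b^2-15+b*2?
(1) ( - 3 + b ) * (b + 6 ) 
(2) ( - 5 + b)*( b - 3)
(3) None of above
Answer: 3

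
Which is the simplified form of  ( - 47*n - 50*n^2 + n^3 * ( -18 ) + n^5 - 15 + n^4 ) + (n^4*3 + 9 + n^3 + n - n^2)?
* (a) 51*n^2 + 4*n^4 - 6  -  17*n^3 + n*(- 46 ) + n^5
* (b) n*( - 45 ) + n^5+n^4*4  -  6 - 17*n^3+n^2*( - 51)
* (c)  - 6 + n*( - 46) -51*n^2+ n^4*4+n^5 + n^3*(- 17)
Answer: c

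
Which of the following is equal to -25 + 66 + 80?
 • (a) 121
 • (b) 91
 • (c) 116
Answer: a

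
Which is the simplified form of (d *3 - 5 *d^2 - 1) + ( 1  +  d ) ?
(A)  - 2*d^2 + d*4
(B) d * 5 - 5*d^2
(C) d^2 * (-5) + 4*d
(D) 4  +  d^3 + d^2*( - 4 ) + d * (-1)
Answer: C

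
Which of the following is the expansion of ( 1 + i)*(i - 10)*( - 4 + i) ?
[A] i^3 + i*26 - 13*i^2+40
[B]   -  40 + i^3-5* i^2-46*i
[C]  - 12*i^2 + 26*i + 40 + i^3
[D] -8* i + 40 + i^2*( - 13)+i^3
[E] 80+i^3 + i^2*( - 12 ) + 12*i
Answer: A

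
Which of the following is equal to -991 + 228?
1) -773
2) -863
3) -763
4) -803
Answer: 3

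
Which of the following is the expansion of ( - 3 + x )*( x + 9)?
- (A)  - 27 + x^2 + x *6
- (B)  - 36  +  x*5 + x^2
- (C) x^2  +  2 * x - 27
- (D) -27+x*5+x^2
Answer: A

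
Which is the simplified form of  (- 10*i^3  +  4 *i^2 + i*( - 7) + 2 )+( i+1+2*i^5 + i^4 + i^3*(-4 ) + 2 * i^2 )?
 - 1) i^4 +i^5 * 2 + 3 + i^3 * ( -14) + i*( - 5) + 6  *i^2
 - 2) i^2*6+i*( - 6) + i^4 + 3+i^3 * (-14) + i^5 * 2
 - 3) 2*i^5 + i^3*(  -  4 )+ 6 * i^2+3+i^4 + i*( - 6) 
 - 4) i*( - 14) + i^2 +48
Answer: 2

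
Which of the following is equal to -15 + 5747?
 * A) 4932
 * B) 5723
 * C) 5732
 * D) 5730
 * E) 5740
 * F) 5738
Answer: C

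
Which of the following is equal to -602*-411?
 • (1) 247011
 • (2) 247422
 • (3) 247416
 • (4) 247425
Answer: 2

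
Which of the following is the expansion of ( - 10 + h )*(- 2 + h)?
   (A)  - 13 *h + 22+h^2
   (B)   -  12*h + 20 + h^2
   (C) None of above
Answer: B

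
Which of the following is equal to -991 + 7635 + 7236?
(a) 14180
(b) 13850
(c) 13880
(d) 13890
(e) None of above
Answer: c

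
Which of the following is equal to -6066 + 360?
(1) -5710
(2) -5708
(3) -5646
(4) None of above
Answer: 4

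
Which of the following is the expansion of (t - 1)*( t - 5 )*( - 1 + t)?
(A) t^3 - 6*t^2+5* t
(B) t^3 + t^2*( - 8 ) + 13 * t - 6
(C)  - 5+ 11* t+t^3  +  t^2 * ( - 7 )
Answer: C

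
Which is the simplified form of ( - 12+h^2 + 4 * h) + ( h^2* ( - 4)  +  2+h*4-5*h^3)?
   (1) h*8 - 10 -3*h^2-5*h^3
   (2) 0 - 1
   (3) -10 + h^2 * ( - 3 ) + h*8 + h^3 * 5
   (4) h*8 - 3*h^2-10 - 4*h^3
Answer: 1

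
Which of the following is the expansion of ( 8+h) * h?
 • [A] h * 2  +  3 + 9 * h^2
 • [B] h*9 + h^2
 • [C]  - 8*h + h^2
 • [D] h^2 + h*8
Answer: D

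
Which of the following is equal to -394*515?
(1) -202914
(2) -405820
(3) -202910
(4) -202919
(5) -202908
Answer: 3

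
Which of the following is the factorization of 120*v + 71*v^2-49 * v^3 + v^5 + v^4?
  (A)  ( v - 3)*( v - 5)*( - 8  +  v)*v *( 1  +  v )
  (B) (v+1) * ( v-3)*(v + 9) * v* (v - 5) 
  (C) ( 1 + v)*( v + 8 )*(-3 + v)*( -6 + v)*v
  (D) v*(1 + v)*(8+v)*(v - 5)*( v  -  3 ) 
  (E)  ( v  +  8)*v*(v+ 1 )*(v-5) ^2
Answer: D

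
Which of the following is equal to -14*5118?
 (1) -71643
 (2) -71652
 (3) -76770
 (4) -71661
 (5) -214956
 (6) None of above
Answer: 2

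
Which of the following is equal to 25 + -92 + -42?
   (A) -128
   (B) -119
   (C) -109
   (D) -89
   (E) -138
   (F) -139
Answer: C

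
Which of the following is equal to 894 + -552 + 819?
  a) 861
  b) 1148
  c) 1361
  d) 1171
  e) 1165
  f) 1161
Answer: f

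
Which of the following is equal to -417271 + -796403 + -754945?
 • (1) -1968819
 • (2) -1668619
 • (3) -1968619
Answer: 3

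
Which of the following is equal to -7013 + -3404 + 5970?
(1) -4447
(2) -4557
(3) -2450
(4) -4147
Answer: 1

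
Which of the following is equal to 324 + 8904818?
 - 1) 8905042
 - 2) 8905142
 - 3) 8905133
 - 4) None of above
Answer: 2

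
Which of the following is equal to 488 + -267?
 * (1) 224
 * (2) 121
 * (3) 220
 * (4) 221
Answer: 4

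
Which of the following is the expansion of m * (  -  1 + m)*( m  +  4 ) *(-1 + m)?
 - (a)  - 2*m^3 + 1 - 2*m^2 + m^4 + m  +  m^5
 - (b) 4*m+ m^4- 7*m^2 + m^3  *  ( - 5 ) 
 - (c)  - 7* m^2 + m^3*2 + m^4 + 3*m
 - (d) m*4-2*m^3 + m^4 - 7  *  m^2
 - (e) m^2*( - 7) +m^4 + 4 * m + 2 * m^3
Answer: e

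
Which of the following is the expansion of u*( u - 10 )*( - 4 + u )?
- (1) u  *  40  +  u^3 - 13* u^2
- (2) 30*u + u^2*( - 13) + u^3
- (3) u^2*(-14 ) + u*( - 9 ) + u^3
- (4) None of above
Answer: 4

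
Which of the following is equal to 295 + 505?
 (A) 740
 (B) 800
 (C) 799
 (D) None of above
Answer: B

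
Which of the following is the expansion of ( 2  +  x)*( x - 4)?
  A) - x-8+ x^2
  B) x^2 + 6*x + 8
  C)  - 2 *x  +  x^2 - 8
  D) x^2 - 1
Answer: C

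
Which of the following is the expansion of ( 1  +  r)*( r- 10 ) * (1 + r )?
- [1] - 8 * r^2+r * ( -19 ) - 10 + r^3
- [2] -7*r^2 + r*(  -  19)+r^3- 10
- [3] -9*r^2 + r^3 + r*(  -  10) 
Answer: 1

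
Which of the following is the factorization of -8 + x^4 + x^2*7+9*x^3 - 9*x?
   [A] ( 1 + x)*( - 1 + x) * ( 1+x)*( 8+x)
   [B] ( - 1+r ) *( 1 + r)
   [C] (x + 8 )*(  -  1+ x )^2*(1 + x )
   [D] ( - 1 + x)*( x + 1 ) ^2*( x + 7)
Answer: A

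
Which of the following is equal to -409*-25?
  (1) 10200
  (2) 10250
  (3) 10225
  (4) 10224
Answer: 3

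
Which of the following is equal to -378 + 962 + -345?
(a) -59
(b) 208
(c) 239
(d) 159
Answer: c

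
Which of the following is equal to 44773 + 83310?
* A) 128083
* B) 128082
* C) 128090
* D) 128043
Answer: A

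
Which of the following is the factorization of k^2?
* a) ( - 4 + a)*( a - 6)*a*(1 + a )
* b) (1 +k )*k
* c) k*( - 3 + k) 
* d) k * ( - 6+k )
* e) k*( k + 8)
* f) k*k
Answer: f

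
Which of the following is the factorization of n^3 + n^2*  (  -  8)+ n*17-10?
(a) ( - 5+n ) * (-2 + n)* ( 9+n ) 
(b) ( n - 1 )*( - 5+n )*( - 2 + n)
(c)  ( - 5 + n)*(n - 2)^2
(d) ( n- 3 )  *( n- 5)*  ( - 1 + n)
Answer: b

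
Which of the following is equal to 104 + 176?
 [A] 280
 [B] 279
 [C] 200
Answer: A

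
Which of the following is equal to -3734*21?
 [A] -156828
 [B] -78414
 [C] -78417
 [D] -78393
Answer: B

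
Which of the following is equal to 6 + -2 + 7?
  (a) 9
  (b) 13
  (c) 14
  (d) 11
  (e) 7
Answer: d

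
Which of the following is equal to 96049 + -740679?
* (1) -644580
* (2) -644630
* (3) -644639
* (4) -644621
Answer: 2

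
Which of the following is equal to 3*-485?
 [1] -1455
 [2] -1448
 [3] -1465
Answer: 1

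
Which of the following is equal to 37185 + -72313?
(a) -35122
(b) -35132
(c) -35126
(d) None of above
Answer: d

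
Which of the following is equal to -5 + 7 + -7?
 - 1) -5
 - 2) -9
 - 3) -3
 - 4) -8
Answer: 1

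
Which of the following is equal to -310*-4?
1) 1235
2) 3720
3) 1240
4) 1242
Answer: 3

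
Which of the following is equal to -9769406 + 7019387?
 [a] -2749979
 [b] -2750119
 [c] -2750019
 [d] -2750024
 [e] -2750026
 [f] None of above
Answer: c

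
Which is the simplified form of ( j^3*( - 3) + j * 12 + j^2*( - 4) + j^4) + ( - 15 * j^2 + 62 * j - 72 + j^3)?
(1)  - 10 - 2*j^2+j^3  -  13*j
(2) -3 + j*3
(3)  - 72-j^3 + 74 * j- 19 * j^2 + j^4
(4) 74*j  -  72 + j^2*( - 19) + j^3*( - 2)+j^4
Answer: 4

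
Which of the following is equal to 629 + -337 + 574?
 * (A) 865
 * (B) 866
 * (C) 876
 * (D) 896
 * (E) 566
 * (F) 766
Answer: B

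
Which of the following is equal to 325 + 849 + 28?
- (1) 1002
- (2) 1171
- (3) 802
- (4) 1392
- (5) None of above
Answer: 5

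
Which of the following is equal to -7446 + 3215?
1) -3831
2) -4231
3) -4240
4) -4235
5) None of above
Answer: 2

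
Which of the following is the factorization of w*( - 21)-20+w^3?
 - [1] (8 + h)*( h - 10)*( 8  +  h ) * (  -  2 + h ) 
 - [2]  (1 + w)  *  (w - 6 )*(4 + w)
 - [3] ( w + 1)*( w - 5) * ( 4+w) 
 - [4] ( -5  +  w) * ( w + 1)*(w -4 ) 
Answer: 3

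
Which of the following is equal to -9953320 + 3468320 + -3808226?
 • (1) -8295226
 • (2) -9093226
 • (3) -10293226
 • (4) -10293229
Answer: 3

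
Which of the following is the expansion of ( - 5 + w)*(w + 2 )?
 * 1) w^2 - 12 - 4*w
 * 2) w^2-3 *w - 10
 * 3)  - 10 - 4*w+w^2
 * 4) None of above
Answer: 2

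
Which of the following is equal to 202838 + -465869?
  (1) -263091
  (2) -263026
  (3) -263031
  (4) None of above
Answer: 3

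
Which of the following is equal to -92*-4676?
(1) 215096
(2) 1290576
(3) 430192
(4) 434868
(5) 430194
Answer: 3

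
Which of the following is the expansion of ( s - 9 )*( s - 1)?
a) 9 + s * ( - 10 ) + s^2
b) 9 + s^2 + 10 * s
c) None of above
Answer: a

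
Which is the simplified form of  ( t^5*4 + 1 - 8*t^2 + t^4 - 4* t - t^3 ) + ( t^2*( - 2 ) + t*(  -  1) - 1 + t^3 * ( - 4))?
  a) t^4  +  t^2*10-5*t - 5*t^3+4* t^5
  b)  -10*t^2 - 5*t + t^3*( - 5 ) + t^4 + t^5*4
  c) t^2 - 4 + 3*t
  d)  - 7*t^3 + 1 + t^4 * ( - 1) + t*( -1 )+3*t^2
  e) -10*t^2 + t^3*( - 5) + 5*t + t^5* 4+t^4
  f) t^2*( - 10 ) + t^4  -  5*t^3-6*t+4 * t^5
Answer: b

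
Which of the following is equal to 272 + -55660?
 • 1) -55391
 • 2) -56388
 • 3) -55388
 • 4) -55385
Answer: 3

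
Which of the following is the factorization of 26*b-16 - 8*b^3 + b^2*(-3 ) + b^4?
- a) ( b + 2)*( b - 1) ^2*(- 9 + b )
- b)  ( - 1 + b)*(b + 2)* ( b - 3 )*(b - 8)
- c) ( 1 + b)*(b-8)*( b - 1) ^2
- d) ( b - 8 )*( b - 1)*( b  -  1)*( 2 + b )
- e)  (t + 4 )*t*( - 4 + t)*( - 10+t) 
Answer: d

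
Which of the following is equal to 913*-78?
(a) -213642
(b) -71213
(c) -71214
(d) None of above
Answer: c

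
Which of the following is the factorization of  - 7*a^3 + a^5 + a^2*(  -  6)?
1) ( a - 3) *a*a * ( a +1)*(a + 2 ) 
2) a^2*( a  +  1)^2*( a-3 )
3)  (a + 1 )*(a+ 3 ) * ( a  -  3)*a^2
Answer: 1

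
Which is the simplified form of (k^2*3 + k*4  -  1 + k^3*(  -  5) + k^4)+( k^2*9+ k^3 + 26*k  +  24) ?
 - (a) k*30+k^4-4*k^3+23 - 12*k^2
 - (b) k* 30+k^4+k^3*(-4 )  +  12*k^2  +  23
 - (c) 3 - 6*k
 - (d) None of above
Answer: b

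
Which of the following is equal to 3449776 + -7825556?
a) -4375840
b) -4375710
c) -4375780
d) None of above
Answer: c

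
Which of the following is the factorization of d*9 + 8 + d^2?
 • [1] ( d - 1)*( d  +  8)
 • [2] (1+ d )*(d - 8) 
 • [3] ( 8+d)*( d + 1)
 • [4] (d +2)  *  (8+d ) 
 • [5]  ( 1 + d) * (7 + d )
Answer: 3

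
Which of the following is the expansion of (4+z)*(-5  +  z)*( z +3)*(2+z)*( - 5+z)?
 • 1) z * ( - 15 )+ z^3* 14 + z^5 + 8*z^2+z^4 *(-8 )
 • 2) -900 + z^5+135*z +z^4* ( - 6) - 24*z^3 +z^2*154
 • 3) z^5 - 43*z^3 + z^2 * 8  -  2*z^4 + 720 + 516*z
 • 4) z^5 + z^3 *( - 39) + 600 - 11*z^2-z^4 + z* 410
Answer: 4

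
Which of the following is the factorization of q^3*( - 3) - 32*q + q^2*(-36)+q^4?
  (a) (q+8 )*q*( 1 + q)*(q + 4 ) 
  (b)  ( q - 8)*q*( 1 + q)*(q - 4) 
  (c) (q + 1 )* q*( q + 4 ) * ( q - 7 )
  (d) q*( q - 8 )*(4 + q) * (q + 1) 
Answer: d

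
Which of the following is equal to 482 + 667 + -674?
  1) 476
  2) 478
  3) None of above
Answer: 3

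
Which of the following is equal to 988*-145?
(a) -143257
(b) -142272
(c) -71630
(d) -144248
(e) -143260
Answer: e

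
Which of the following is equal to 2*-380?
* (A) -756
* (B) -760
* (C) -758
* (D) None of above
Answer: B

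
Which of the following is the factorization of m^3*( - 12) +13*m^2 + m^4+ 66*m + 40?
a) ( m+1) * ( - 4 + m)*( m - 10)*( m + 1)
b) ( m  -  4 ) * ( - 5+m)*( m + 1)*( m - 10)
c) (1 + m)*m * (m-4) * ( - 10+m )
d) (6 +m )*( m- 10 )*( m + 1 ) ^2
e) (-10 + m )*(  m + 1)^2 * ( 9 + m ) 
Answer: a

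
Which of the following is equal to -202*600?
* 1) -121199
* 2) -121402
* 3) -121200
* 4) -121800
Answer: 3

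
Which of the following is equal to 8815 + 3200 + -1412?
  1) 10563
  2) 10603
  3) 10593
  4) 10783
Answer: 2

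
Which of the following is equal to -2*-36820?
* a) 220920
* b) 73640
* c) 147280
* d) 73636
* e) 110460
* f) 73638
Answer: b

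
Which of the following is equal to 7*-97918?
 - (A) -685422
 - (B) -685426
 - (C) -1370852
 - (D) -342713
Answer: B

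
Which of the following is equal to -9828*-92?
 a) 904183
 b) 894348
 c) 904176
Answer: c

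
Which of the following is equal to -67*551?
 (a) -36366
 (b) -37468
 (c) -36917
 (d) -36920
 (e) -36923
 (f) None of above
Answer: c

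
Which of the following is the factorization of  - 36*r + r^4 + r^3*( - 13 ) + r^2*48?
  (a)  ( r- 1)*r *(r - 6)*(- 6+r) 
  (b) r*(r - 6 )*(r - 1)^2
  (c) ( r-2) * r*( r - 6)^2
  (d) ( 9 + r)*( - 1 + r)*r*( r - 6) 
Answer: a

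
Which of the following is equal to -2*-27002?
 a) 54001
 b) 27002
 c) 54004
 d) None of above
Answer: c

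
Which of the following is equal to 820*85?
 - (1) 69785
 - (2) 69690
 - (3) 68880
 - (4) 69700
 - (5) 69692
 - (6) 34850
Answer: 4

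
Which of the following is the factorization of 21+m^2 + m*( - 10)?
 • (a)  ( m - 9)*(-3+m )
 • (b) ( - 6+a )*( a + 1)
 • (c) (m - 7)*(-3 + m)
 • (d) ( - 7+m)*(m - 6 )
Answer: c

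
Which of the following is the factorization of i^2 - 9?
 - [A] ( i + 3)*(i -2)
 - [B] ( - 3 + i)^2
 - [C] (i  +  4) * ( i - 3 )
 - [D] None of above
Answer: D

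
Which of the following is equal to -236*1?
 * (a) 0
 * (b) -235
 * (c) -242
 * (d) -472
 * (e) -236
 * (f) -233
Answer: e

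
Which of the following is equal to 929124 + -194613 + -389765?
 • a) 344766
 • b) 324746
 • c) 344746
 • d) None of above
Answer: c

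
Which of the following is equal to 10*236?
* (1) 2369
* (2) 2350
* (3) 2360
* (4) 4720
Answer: 3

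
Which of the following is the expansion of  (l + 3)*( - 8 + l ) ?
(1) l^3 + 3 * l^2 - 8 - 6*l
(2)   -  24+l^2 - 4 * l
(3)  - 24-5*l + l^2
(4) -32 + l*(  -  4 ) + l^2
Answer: 3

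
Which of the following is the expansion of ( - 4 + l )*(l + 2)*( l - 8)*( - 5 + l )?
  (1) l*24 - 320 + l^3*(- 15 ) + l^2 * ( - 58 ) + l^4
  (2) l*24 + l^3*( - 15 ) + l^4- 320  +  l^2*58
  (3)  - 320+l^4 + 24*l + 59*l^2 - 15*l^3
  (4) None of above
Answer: 2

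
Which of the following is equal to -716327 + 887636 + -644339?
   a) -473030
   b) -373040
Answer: a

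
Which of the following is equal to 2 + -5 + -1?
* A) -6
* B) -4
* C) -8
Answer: B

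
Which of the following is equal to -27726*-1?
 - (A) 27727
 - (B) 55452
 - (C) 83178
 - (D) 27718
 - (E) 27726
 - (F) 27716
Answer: E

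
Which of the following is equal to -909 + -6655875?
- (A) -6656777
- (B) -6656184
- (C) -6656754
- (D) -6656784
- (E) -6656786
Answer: D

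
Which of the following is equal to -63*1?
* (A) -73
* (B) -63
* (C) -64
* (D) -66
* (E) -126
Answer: B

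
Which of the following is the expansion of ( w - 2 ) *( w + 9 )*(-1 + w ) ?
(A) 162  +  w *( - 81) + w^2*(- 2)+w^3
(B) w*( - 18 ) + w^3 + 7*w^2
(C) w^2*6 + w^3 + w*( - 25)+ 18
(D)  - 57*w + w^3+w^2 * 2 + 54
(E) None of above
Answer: C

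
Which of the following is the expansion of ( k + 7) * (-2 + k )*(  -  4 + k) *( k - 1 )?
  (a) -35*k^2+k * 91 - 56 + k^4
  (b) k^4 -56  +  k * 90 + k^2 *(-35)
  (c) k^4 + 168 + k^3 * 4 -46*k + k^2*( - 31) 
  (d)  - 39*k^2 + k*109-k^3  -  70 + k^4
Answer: b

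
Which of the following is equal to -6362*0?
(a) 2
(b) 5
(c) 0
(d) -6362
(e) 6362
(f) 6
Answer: c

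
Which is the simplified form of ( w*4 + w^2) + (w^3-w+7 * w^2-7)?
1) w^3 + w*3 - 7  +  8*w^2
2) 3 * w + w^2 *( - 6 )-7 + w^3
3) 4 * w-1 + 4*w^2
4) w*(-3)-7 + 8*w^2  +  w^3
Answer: 1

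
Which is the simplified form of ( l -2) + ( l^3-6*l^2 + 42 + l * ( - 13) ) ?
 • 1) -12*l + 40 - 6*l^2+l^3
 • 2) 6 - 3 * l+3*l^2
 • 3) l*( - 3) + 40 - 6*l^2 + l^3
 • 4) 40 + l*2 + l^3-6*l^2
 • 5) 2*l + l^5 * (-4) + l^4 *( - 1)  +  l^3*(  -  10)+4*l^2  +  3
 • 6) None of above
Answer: 1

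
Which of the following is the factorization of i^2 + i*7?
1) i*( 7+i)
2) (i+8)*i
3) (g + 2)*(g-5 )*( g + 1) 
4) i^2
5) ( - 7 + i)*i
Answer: 1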